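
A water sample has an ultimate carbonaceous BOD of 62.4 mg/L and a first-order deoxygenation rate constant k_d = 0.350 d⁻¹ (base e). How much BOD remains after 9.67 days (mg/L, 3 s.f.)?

L_t = L₀ e^(−k_d t) = 62.4 × e^(−0.350×9.67) = 62.4 × 0.03389 = 2.115 mg/L.

L ≈ 2.12 mg/L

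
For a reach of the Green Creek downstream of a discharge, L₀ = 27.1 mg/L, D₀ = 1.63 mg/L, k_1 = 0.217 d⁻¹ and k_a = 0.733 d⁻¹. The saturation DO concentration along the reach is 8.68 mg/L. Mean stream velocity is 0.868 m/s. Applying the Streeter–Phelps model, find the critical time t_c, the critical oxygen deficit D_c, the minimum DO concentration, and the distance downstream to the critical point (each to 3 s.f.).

t_c ≈ 2.06 d; D_c ≈ 5.13 mg/L; min DO ≈ 3.55 mg/L; x_c ≈ 154 km

At the critical point dD/dt = 0, so k_1 L₀ e^(−k_1 t) = k_a D. Substituting D(t) from the Streeter–Phelps equation and solving for t gives
t_c = ln[(k_a/k_1)(1 − D₀(k_a−k_1)/(k_1 L₀))] / (k_a−k_1).
Here k_a−k_1 = 0.5160 d⁻¹ and 1 − D₀(k_a−k_1)/(k_1 L₀) = 1 − 1.63×0.5160/(0.217×27.1) = 0.8570, so
t_c = ln(3.378 × 0.8570) / 0.5160 = 1.063 / 0.5160 = 2.060 d.
D_c = (k_1/k_a) L₀ e^(−k_1 t_c) = (0.217/0.733) × 27.1 × e^(−0.217×2.060) = 0.2960 × 27.1 × 0.6395 = 5.131 mg/L.
Minimum DO = C_s − D_c = 8.68 − 5.131 = 3.549 mg/L.
x_c = v t_c = 0.868 m/s × 2.060 d × 86400 s/d = 154500 m ≈ 154 km.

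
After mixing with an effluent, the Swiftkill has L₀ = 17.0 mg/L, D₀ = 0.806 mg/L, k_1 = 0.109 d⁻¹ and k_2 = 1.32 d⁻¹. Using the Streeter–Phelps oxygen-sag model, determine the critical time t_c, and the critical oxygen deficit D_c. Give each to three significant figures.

t_c ≈ 1.44 d; D_c ≈ 1.20 mg/L

With k_2/k_1 = 12.11 and 1 − D₀(k_2−k_1)/(k_1 L₀) = 0.4733,
t_c = ln(12.11 × 0.4733) / (1.32 − 0.109) = ln(5.731) / 1.211 = 1.746/1.211 = 1.442 d.
L(t_c) = L₀ e^(−k_1 t_c) = 17.0 × 0.8546 = 14.53 mg/L, and at the critical point k_2 D_c = k_1 L, so D_c = (0.109/1.32) × 14.53 = 1.200 mg/L.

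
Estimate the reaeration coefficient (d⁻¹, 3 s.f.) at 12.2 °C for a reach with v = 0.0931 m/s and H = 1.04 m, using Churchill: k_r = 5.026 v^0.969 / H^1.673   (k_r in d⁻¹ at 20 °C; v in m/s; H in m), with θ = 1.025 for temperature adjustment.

k_r(20) = 5.026 × 0.0931^0.969 / 1.04^1.673 = 5.026 × 0.1002 / 1.068 = 0.4717 d⁻¹.
k_r(12.2) = 0.4717 × 1.025^(12.2−20) = 0.4717 × 0.8248 = 0.3890 d⁻¹.

k_r ≈ 0.389 d⁻¹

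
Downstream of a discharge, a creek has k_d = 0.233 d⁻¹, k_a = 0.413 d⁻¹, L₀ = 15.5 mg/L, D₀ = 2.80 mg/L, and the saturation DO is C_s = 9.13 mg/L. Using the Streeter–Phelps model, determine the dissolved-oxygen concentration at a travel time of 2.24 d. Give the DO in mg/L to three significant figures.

DO ≈ 4.07 mg/L

k_d L₀/(k_a−k_d) = 0.233×15.5/(0.413−0.233) = 3.612/0.1800 = 20.06 mg/L.
e^(−k_d t) = e^(−0.233×2.240) = 0.5934; e^(−k_a t) = e^(−0.413×2.240) = 0.3965.
D = 20.06 × (0.5934 − 0.3965) + 2.80 × 0.3965 = 3.951 + 1.110 = 5.061 mg/L.
DO = C_s − D = 9.13 − 5.061 = 4.069 mg/L.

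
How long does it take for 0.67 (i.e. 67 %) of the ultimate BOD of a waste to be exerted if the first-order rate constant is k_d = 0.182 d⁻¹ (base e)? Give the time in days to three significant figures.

t ≈ 6.09 d

y/L₀ = 1 − e^(−k_d t) = 0.67 ⇒ e^(−k_d t) = 0.330
t = −ln(0.330) / 0.182 = 1.109 / 0.182 = 6.092 d.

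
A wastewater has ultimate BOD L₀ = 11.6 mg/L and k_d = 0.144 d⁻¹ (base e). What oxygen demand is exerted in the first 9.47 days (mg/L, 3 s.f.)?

y_t = L₀(1 − e^(−k_d t)) = 11.6 × (1 − e^(−0.144×9.47))
= 11.6 × (1 − 0.2557) = 11.6 × 0.7443 = 8.634 mg/L.

y ≈ 8.63 mg/L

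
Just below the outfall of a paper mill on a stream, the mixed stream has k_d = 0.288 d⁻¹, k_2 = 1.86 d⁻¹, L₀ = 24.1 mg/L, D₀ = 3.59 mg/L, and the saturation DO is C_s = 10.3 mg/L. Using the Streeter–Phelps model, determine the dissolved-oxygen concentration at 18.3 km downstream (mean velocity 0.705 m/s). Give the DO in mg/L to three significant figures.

DO ≈ 6.72 mg/L

Travel time t = x/v = 18.3 km / (0.705 m/s) = 18300 m / 0.705 m/s = 25960 s = 0.3004 d.
k_d L₀/(k_2−k_d) = 0.288×24.1/(1.86−0.288) = 6.941/1.572 = 4.415 mg/L.
e^(−k_d t) = e^(−0.288×0.3004) = 0.9171; e^(−k_2 t) = e^(−1.86×0.3004) = 0.5719.
D = 4.415 × (0.9171 − 0.5719) + 3.59 × 0.5719 = 1.524 + 2.053 = 3.577 mg/L.
DO = C_s − D = 10.3 − 3.577 = 6.723 mg/L.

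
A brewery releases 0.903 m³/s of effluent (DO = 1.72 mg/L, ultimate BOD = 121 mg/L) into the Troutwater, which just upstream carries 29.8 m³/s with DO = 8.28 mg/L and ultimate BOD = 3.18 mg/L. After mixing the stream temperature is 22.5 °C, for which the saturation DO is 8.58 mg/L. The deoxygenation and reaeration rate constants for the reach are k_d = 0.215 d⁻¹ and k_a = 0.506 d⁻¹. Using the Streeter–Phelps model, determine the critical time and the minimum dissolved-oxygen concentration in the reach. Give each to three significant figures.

Mixed DO = (29.8×8.28 + 0.903×1.72)/(29.8+0.903) = 248.3/30.70 = 8.087 mg/L.
Mixed L₀ = (29.8×3.18 + 0.903×121)/(30.70) = 204.0/30.70 = 6.645 mg/L.
Initial deficit D₀ = C_s − DO₀ = 8.58 − 8.087 = 0.4929 mg/L.
t_c = (1/0.2910) ln[(0.506/0.215)(1 − 0.4929×0.2910/(0.215×6.645))] = 3.436 × ln(2.117) = 2.578 d.
D_c = (0.215/0.506) × 6.645 × e^(−0.215×2.578) = 0.4249 × 6.645 × 0.5745 = 1.622 mg/L.
Minimum DO = 8.58 − 1.622 = 6.958 mg/L.

t_c ≈ 2.58 d; minimum DO ≈ 6.96 mg/L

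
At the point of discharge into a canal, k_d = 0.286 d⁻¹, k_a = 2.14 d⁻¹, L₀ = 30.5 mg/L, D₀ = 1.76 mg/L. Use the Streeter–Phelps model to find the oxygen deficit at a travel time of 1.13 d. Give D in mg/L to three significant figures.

k_d L₀/(k_a−k_d) = 0.286×30.5/(2.14−0.286) = 8.723/1.854 = 4.705 mg/L.
e^(−k_d t) = e^(−0.286×1.130) = 0.7238; e^(−k_a t) = e^(−2.14×1.130) = 0.08908.
D = 4.705 × (0.7238 − 0.08908) + 1.76 × 0.08908 = 2.987 + 0.1568 = 3.143 mg/L.

D ≈ 3.14 mg/L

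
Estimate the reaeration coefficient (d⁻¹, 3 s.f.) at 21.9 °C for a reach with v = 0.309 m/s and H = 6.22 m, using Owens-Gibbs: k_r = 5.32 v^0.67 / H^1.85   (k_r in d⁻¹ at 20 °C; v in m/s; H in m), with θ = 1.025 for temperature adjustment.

k_r(20) = 5.32 × 0.309^0.67 / 6.22^1.85 = 5.32 × 0.4553 / 29.41 = 0.08235 d⁻¹.
k_r(21.9) = 0.08235 × 1.025^(21.9−20) = 0.08235 × 1.048 = 0.08631 d⁻¹.

k_r ≈ 0.0863 d⁻¹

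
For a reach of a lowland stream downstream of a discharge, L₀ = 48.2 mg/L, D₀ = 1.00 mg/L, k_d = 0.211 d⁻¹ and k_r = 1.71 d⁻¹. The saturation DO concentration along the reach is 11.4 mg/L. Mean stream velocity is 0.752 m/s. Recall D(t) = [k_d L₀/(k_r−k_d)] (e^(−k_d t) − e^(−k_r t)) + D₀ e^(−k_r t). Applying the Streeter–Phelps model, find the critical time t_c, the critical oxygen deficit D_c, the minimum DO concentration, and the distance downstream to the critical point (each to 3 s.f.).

At the critical point dD/dt = 0, so k_d L₀ e^(−k_d t) = k_r D. Substituting D(t) from the Streeter–Phelps equation and solving for t gives
t_c = ln[(k_r/k_d)(1 − D₀(k_r−k_d)/(k_d L₀))] / (k_r−k_d).
Here k_r−k_d = 1.499 d⁻¹ and 1 − D₀(k_r−k_d)/(k_d L₀) = 1 − 1.00×1.499/(0.211×48.2) = 0.8526, so
t_c = ln(8.104 × 0.8526) / 1.499 = 1.933 / 1.499 = 1.289 d.
L(t_c) = L₀ e^(−k_d t_c) = 48.2 × 0.7618 = 36.72 mg/L, and at the critical point k_r D_c = k_d L, so D_c = (0.211/1.71) × 36.72 = 4.531 mg/L.
Minimum DO = C_s − D_c = 11.4 − 4.531 = 6.869 mg/L.
x_c = v t_c = 0.752 m/s × 1.289 d × 86400 s/d = 83780 m ≈ 83.8 km.

t_c ≈ 1.29 d; D_c ≈ 4.53 mg/L; min DO ≈ 6.87 mg/L; x_c ≈ 83.8 km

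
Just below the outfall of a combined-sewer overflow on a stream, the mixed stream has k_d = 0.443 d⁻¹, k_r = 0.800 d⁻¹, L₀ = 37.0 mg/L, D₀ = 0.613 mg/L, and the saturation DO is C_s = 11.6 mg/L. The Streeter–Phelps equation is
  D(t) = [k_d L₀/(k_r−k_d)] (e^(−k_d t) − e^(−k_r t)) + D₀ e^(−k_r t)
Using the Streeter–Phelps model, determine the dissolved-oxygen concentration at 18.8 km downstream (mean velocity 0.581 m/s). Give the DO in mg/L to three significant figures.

DO ≈ 6.28 mg/L

Travel time t = x/v = 18.8 km / (0.581 m/s) = 18800 m / 0.581 m/s = 32360 s = 0.3745 d.
k_d L₀/(k_r−k_d) = 0.443×37.0/(0.800−0.443) = 16.39/0.3570 = 45.91 mg/L.
e^(−k_d t) = e^(−0.443×0.3745) = 0.8471; e^(−k_r t) = e^(−0.800×0.3745) = 0.7411.
D = 45.91 × (0.8471 − 0.7411) + 0.613 × 0.7411 = 4.868 + 0.4543 = 5.322 mg/L.
DO = C_s − D = 11.6 − 5.322 = 6.278 mg/L.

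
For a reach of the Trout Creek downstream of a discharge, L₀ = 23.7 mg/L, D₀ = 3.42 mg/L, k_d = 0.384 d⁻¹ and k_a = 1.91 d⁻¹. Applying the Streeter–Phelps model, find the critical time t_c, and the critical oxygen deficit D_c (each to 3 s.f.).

At the critical point dD/dt = 0, so k_d L₀ e^(−k_d t) = k_a D. Substituting D(t) from the Streeter–Phelps equation and solving for t gives
t_c = ln[(k_a/k_d)(1 − D₀(k_a−k_d)/(k_d L₀))] / (k_a−k_d).
Here k_a−k_d = 1.526 d⁻¹ and 1 − D₀(k_a−k_d)/(k_d L₀) = 1 − 3.42×1.526/(0.384×23.7) = 0.4265, so
t_c = ln(4.974 × 0.4265) / 1.526 = 0.7522 / 1.526 = 0.4929 d.
L(t_c) = L₀ e^(−k_d t_c) = 23.7 × 0.8276 = 19.61 mg/L, and at the critical point k_a D_c = k_d L, so D_c = (0.384/1.91) × 19.61 = 3.943 mg/L.

t_c ≈ 0.493 d; D_c ≈ 3.94 mg/L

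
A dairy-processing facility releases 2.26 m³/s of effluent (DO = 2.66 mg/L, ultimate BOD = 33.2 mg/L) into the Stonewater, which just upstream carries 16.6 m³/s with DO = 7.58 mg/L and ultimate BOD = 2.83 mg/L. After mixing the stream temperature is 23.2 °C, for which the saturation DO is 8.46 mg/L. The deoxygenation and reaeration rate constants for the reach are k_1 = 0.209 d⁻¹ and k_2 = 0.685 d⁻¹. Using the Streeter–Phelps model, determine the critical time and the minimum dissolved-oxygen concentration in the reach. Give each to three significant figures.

t_c ≈ 0.963 d; minimum DO ≈ 6.85 mg/L

Mixed DO = (16.6×7.58 + 2.26×2.66)/(16.6+2.26) = 131.8/18.86 = 6.990 mg/L.
Mixed L₀ = (16.6×2.83 + 2.26×33.2)/(18.86) = 122.0/18.86 = 6.469 mg/L.
Initial deficit D₀ = C_s − DO₀ = 8.46 − 6.990 = 1.470 mg/L.
t_c = (1/0.4760) ln[(0.685/0.209)(1 − 1.470×0.4760/(0.209×6.469))] = 2.101 × ln(1.582) = 0.9634 d.
D_c = (0.209/0.685) × 6.469 × e^(−0.209×0.9634) = 0.3051 × 6.469 × 0.8176 = 1.614 mg/L.
Minimum DO = 8.46 − 1.614 = 6.846 mg/L.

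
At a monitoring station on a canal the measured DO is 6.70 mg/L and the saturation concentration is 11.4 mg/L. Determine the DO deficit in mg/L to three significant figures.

D = C_s − C = 11.4 − 6.70 = 4.70 mg/L.

D ≈ 4.70 mg/L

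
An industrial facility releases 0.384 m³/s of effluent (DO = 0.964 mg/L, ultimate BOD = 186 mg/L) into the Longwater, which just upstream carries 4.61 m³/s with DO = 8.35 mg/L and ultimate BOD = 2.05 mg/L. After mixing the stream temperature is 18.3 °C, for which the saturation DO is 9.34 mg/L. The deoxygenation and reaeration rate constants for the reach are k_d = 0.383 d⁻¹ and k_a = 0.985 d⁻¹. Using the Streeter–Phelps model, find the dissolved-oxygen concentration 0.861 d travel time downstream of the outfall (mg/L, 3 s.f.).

DO ≈ 5.68 mg/L

Mixed DO = (4.61×8.35 + 0.384×0.964)/(4.61+0.384) = 38.86/4.994 = 7.782 mg/L.
Mixed L₀ = (4.61×2.05 + 0.384×186)/(4.994) = 80.87/4.994 = 16.19 mg/L.
Initial deficit D₀ = C_s − DO₀ = 9.34 − 7.782 = 1.558 mg/L.
D(0.861) = [0.383×16.19/(0.985−0.383)](e^(−0.383×0.861) − e^(−0.985×0.861)) + 1.558 e^(−0.985×0.861)
= 10.30 × (0.7191 − 0.4282) + 1.558 × 0.4282 = 3.664 mg/L.
DO = 9.34 − 3.664 = 5.676 mg/L.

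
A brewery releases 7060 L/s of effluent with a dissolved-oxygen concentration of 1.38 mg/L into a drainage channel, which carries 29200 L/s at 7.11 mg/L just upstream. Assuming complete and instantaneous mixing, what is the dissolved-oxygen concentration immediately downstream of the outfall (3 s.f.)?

Flow-weighted mixing: C = (Q_r C_r + Q_w C_w)/(Q_r + Q_w)
= (29200×7.11 + 7060×1.38)/(29200 + 7060) = 217400/36260 = 5.994 mg/L.

5.99 mg/L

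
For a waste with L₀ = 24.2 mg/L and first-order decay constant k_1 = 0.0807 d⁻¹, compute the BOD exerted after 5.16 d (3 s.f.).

y_t = L₀(1 − e^(−k_1 t)) = 24.2 × (1 − e^(−0.0807×5.16))
= 24.2 × (1 − 0.6594) = 24.2 × 0.3406 = 8.242 mg/L.

y ≈ 8.24 mg/L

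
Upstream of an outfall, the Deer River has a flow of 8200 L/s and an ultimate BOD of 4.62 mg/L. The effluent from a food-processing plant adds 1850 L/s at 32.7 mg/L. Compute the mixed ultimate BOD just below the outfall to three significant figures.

9.79 mg/L

Flow-weighted mixing: C = (Q_r C_r + Q_w C_w)/(Q_r + Q_w)
= (8200×4.62 + 1850×32.7)/(8200 + 1850) = 98380/10050 = 9.789 mg/L.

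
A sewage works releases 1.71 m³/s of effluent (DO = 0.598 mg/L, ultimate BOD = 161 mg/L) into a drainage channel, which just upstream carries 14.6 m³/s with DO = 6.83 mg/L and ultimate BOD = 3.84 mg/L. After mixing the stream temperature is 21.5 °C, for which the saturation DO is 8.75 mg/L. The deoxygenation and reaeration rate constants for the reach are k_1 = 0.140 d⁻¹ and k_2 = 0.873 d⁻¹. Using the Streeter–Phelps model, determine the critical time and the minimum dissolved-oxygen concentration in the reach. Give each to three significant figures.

Mixed DO = (14.6×6.83 + 1.71×0.598)/(14.6+1.71) = 100.7/16.31 = 6.177 mg/L.
Mixed L₀ = (14.6×3.84 + 1.71×161)/(16.31) = 331.4/16.31 = 20.32 mg/L.
Initial deficit D₀ = C_s − DO₀ = 8.75 − 6.177 = 2.573 mg/L.
t_c = (1/0.7330) ln[(0.873/0.140)(1 − 2.573×0.7330/(0.140×20.32))] = 1.364 × ln(2.100) = 1.012 d.
D_c = (0.140/0.873) × 20.32 × e^(−0.140×1.012) = 0.1604 × 20.32 × 0.8678 = 2.828 mg/L.
Minimum DO = 8.75 − 2.828 = 5.922 mg/L.

t_c ≈ 1.01 d; minimum DO ≈ 5.92 mg/L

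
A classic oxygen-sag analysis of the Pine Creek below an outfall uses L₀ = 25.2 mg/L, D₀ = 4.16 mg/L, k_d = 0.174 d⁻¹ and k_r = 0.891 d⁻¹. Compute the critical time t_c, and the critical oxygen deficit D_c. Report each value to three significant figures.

t_c ≈ 0.688 d; D_c ≈ 4.37 mg/L

t_c = [1/(k_r−k_d)] ln[(k_r/k_d)(1 − D₀(k_r−k_d)/(k_d L₀))]
= [1/(0.891−0.174)] ln[(0.891/0.174)(1 − 4.16×0.7170/(0.174×25.2))]
= (1/0.7170) ln[5.121 × 0.3198] = 1.395 × ln(1.637) = 1.395 × 0.4931 = 0.6877 d.
L(t_c) = L₀ e^(−k_d t_c) = 25.2 × 0.8872 = 22.36 mg/L, and at the critical point k_r D_c = k_d L, so D_c = (0.174/0.891) × 22.36 = 4.366 mg/L.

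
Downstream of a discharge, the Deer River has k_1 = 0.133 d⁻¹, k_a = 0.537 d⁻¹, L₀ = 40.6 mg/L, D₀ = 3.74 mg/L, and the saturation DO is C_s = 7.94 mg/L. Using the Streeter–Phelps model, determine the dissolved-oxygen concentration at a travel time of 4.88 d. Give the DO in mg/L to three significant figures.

k_1 L₀/(k_a−k_1) = 0.133×40.6/(0.537−0.133) = 5.400/0.4040 = 13.37 mg/L.
e^(−k_1 t) = e^(−0.133×4.880) = 0.5225; e^(−k_a t) = e^(−0.537×4.880) = 0.07276.
D = 13.37 × (0.5225 − 0.07276) + 3.74 × 0.07276 = 6.012 + 0.2721 = 6.284 mg/L.
DO = C_s − D = 7.94 − 6.284 = 1.656 mg/L.

DO ≈ 1.66 mg/L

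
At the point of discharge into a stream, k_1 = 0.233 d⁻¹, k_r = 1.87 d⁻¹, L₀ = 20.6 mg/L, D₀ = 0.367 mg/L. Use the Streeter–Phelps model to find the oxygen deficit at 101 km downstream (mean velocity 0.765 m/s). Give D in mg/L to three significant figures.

Travel time t = x/v = 101 km / (0.765 m/s) = 101000 m / 0.765 m/s = 132000 s = 1.528 d.
k_1 L₀/(k_r−k_1) = 0.233×20.6/(1.87−0.233) = 4.800/1.637 = 2.932 mg/L.
e^(−k_1 t) = e^(−0.233×1.528) = 0.7004; e^(−k_r t) = e^(−1.87×1.528) = 0.05741.
D = 2.932 × (0.7004 − 0.05741) + 0.367 × 0.05741 = 1.885 + 0.02107 = 1.906 mg/L.

D ≈ 1.91 mg/L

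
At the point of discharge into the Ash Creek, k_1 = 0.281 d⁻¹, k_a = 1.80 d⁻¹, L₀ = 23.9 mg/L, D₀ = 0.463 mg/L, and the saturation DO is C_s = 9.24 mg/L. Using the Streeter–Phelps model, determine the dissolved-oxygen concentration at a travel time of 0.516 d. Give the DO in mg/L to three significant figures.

DO ≈ 6.98 mg/L

k_1 L₀/(k_a−k_1) = 0.281×23.9/(1.80−0.281) = 6.716/1.519 = 4.421 mg/L.
e^(−k_1 t) = e^(−0.281×0.5160) = 0.8650; e^(−k_a t) = e^(−1.80×0.5160) = 0.3950.
D = 4.421 × (0.8650 − 0.3950) + 0.463 × 0.3950 = 2.078 + 0.1829 = 2.261 mg/L.
DO = C_s − D = 9.24 − 2.261 = 6.979 mg/L.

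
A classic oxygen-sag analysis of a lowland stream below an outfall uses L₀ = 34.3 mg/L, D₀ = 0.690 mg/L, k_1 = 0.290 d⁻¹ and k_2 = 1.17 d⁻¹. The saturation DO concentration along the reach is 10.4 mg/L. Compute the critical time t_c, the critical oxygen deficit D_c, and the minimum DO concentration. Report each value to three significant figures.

At the critical point dD/dt = 0, so k_1 L₀ e^(−k_1 t) = k_2 D. Substituting D(t) from the Streeter–Phelps equation and solving for t gives
t_c = ln[(k_2/k_1)(1 − D₀(k_2−k_1)/(k_1 L₀))] / (k_2−k_1).
Here k_2−k_1 = 0.8800 d⁻¹ and 1 − D₀(k_2−k_1)/(k_1 L₀) = 1 − 0.690×0.8800/(0.290×34.3) = 0.9390, so
t_c = ln(4.034 × 0.9390) / 0.8800 = 1.332 / 0.8800 = 1.514 d.
L(t_c) = L₀ e^(−k_1 t_c) = 34.3 × 0.6447 = 22.11 mg/L, and at the critical point k_2 D_c = k_1 L, so D_c = (0.290/1.17) × 22.11 = 5.481 mg/L.
Minimum DO = C_s − D_c = 10.4 − 5.481 = 4.919 mg/L.

t_c ≈ 1.51 d; D_c ≈ 5.48 mg/L; min DO ≈ 4.92 mg/L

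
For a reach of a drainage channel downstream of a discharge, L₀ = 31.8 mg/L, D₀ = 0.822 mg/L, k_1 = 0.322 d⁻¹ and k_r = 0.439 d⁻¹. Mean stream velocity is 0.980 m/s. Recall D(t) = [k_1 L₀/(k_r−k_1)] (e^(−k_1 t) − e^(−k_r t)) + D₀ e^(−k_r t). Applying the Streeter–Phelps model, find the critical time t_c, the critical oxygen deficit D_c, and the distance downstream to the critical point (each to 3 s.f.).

t_c ≈ 2.57 d; D_c ≈ 10.2 mg/L; x_c ≈ 217 km

t_c = [1/(k_r−k_1)] ln[(k_r/k_1)(1 − D₀(k_r−k_1)/(k_1 L₀))]
= [1/(0.439−0.322)] ln[(0.439/0.322)(1 − 0.822×0.1170/(0.322×31.8))]
= (1/0.1170) ln[1.363 × 0.9906] = 8.547 × ln(1.351) = 8.547 × 0.3005 = 2.568 d.
L(t_c) = L₀ e^(−k_1 t_c) = 31.8 × 0.4373 = 13.91 mg/L, and at the critical point k_r D_c = k_1 L, so D_c = (0.322/0.439) × 13.91 = 10.20 mg/L.
x_c = v t_c = 0.980 m/s × 2.568 d × 86400 s/d = 217500 m ≈ 217 km.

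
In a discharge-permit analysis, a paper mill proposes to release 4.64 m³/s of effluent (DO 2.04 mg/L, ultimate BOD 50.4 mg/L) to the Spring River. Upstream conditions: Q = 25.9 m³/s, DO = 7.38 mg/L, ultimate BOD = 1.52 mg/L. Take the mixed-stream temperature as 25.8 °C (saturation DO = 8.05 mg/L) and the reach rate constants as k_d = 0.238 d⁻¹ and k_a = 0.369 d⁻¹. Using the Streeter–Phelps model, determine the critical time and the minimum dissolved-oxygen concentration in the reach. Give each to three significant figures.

Mixed DO = (25.9×7.38 + 4.64×2.04)/(25.9+4.64) = 200.6/30.54 = 6.569 mg/L.
Mixed L₀ = (25.9×1.52 + 4.64×50.4)/(30.54) = 273.2/30.54 = 8.946 mg/L.
Initial deficit D₀ = C_s − DO₀ = 8.05 − 6.569 = 1.481 mg/L.
t_c = (1/0.1310) ln[(0.369/0.238)(1 − 1.481×0.1310/(0.238×8.946))] = 7.634 × ln(1.409) = 2.618 d.
D_c = (0.238/0.369) × 8.946 × e^(−0.238×2.618) = 0.6450 × 8.946 × 0.5363 = 3.095 mg/L.
Minimum DO = 8.05 − 3.095 = 4.955 mg/L.

t_c ≈ 2.62 d; minimum DO ≈ 4.96 mg/L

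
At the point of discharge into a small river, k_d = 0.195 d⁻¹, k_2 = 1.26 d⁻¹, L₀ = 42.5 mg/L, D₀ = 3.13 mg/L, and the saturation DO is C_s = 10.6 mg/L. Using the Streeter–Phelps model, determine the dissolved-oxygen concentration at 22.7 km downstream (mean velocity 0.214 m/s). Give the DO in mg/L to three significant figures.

DO ≈ 5.47 mg/L

Travel time t = x/v = 22.7 km / (0.214 m/s) = 22700 m / 0.214 m/s = 106100 s = 1.228 d.
k_d L₀/(k_2−k_d) = 0.195×42.5/(1.26−0.195) = 8.287/1.065 = 7.782 mg/L.
e^(−k_d t) = e^(−0.195×1.228) = 0.7871; e^(−k_2 t) = e^(−1.26×1.228) = 0.2129.
D = 7.782 × (0.7871 − 0.2129) + 3.13 × 0.2129 = 4.468 + 0.6664 = 5.135 mg/L.
DO = C_s − D = 10.6 − 5.135 = 5.465 mg/L.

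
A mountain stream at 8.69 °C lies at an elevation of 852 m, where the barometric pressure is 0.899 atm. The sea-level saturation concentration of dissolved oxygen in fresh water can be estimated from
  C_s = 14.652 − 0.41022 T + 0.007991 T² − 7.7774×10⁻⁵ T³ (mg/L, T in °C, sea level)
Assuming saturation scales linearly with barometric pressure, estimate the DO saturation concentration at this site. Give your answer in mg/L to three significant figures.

At sea level: C_s = 14.652 − 0.41022×8.69 + 0.007991×8.69² − 7.7774×10⁻⁵×8.69³ = 11.64 mg/L.
Pressure correction: C_s' = 11.64 × 0.899 = 10.46 mg/L.

C_s ≈ 10.5 mg/L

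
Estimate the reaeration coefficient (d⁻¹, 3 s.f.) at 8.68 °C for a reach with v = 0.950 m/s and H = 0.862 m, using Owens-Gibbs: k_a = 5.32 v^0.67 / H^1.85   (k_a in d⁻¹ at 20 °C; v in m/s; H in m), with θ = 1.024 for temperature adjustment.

k_a ≈ 5.17 d⁻¹

k_a(20) = 5.32 × 0.950^0.67 / 0.862^1.85 = 5.32 × 0.9662 / 0.7598 = 6.765 d⁻¹.
k_a(8.68) = 6.765 × 1.024^(8.68−20) = 6.765 × 0.7645 = 5.173 d⁻¹.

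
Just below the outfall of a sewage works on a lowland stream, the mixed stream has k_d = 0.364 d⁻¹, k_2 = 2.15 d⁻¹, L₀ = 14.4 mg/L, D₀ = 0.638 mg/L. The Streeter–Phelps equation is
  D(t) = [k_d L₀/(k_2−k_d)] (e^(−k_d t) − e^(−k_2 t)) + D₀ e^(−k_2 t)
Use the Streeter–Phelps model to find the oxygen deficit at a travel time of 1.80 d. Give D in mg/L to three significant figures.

D ≈ 1.48 mg/L

k_d L₀/(k_2−k_d) = 0.364×14.4/(2.15−0.364) = 5.242/1.786 = 2.935 mg/L.
e^(−k_d t) = e^(−0.364×1.800) = 0.5193; e^(−k_2 t) = e^(−2.15×1.800) = 0.02086.
D = 2.935 × (0.5193 − 0.02086) + 0.638 × 0.02086 = 1.463 + 0.01331 = 1.476 mg/L.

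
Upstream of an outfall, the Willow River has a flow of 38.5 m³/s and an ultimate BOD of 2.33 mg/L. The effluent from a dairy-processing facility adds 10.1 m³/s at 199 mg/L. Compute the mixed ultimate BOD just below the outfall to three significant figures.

Flow-weighted mixing: C = (Q_r C_r + Q_w C_w)/(Q_r + Q_w)
= (38.5×2.33 + 10.1×199)/(38.5 + 10.1) = 2100/48.60 = 43.20 mg/L.

43.2 mg/L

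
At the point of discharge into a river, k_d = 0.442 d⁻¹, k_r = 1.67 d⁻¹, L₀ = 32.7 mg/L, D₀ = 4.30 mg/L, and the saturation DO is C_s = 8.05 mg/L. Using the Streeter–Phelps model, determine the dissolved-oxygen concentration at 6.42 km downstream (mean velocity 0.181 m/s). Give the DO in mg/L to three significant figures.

Travel time t = x/v = 6.42 km / (0.181 m/s) = 6420 m / 0.181 m/s = 35470 s = 0.4105 d.
k_d L₀/(k_r−k_d) = 0.442×32.7/(1.67−0.442) = 14.45/1.228 = 11.77 mg/L.
e^(−k_d t) = e^(−0.442×0.4105) = 0.8341; e^(−k_r t) = e^(−1.67×0.4105) = 0.5038.
D = 11.77 × (0.8341 − 0.5038) + 4.30 × 0.5038 = 3.887 + 2.166 = 6.053 mg/L.
DO = C_s − D = 8.05 − 6.053 = 1.997 mg/L.

DO ≈ 2.00 mg/L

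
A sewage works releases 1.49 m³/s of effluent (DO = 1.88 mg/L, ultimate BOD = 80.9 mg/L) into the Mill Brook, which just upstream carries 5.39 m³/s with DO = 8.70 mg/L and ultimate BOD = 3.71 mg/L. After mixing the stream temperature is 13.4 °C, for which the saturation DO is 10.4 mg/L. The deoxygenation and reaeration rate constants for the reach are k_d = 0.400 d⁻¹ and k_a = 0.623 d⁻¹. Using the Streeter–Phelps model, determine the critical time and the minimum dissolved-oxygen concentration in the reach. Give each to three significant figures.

t_c ≈ 1.58 d; minimum DO ≈ 3.43 mg/L

Mixed DO = (5.39×8.70 + 1.49×1.88)/(5.39+1.49) = 49.69/6.880 = 7.223 mg/L.
Mixed L₀ = (5.39×3.71 + 1.49×80.9)/(6.880) = 140.5/6.880 = 20.43 mg/L.
Initial deficit D₀ = C_s − DO₀ = 10.4 − 7.223 = 3.177 mg/L.
t_c = (1/0.2230) ln[(0.623/0.400)(1 − 3.177×0.2230/(0.400×20.43))] = 4.484 × ln(1.422) = 1.580 d.
D_c = (0.400/0.623) × 20.43 × e^(−0.400×1.580) = 0.6421 × 20.43 × 0.5315 = 6.971 mg/L.
Minimum DO = 10.4 − 6.971 = 3.429 mg/L.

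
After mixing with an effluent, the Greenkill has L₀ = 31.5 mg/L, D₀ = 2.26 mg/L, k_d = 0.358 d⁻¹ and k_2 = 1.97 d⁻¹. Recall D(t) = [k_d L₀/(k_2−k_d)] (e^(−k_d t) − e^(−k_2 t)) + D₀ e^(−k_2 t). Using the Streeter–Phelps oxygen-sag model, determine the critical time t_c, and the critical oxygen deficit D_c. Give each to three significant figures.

t_c ≈ 0.816 d; D_c ≈ 4.27 mg/L

t_c = [1/(k_2−k_d)] ln[(k_2/k_d)(1 − D₀(k_2−k_d)/(k_d L₀))]
= [1/(1.97−0.358)] ln[(1.97/0.358)(1 − 2.26×1.612/(0.358×31.5))]
= (1/1.612) ln[5.503 × 0.6769] = 0.6203 × ln(3.725) = 0.6203 × 1.315 = 0.8158 d.
L(t_c) = L₀ e^(−k_d t_c) = 31.5 × 0.7467 = 23.52 mg/L, and at the critical point k_2 D_c = k_d L, so D_c = (0.358/1.97) × 23.52 = 4.275 mg/L.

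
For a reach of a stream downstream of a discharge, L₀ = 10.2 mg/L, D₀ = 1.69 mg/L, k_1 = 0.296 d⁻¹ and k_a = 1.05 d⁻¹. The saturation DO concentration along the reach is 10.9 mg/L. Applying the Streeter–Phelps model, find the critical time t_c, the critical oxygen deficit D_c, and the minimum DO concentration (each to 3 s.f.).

t_c = [1/(k_a−k_1)] ln[(k_a/k_1)(1 − D₀(k_a−k_1)/(k_1 L₀))]
= [1/(1.05−0.296)] ln[(1.05/0.296)(1 − 1.69×0.7540/(0.296×10.2))]
= (1/0.7540) ln[3.547 × 0.5779] = 1.326 × ln(2.050) = 1.326 × 0.7179 = 0.9521 d.
D_c = (k_1/k_a) L₀ e^(−k_1 t_c) = (0.296/1.05) × 10.2 × e^(−0.296×0.9521) = 0.2819 × 10.2 × 0.7544 = 2.169 mg/L.
Minimum DO = C_s − D_c = 10.9 − 2.169 = 8.731 mg/L.

t_c ≈ 0.952 d; D_c ≈ 2.17 mg/L; min DO ≈ 8.73 mg/L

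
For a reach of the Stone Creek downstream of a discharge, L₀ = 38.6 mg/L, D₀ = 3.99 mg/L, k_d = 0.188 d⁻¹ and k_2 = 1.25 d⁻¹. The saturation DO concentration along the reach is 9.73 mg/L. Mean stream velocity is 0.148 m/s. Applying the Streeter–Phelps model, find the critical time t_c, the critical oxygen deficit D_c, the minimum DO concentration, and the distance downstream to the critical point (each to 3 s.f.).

t_c ≈ 0.958 d; D_c ≈ 4.85 mg/L; min DO ≈ 4.88 mg/L; x_c ≈ 12.3 km

With k_2/k_d = 6.649 and 1 − D₀(k_2−k_d)/(k_d L₀) = 0.4161,
t_c = ln(6.649 × 0.4161) / (1.25 − 0.188) = ln(2.766) / 1.062 = 1.018/1.062 = 0.9582 d.
D_c = (k_d/k_2) L₀ e^(−k_d t_c) = (0.188/1.25) × 38.6 × e^(−0.188×0.9582) = 0.1504 × 38.6 × 0.8352 = 4.848 mg/L.
Minimum DO = C_s − D_c = 9.73 − 4.848 = 4.882 mg/L.
x_c = v t_c = 0.148 m/s × 0.9582 d × 86400 s/d = 12250 m ≈ 12.3 km.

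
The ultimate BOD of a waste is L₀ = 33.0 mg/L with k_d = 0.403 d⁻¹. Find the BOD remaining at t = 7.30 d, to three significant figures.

L ≈ 1.74 mg/L

L_t = L₀ e^(−k_d t) = 33.0 × e^(−0.403×7.30) = 33.0 × 0.05277 = 1.741 mg/L.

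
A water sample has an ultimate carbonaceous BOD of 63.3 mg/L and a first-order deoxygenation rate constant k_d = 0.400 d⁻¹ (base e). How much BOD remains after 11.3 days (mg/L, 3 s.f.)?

L_t = L₀ e^(−k_d t) = 63.3 × e^(−0.400×11.3) = 63.3 × 0.01089 = 0.6893 mg/L.

L ≈ 0.689 mg/L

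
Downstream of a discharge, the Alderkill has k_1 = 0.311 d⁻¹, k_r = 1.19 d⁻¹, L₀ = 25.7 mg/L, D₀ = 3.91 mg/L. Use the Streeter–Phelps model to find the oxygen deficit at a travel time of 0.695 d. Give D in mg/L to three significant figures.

D ≈ 5.06 mg/L

k_1 L₀/(k_r−k_1) = 0.311×25.7/(1.19−0.311) = 7.993/0.8790 = 9.093 mg/L.
e^(−k_1 t) = e^(−0.311×0.6950) = 0.8056; e^(−k_r t) = e^(−1.19×0.6950) = 0.4373.
D = 9.093 × (0.8056 − 0.4373) + 3.91 × 0.4373 = 3.349 + 1.710 = 5.059 mg/L.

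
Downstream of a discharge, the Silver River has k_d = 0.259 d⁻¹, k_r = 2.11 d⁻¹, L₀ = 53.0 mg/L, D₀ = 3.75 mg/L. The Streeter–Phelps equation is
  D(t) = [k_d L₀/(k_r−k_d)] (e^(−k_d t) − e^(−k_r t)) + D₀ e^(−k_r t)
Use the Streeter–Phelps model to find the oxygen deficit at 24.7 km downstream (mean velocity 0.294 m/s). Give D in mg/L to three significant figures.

D ≈ 5.29 mg/L

Travel time t = x/v = 24.7 km / (0.294 m/s) = 24700 m / 0.294 m/s = 84010 s = 0.9724 d.
k_d L₀/(k_r−k_d) = 0.259×53.0/(2.11−0.259) = 13.73/1.851 = 7.416 mg/L.
e^(−k_d t) = e^(−0.259×0.9724) = 0.7774; e^(−k_r t) = e^(−2.11×0.9724) = 0.1285.
D = 7.416 × (0.7774 − 0.1285) + 3.75 × 0.1285 = 4.812 + 0.4819 = 5.294 mg/L.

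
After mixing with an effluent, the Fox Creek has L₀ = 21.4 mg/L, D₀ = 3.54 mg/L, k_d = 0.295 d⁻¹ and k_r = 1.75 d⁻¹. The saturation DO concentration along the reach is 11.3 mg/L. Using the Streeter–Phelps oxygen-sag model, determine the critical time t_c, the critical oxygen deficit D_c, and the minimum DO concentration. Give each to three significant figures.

With k_r/k_d = 5.932 and 1 − D₀(k_r−k_d)/(k_d L₀) = 0.1841,
t_c = ln(5.932 × 0.1841) / (1.75 − 0.295) = ln(1.092) / 1.455 = 0.08819/1.455 = 0.06061 d.
L(t_c) = L₀ e^(−k_d t_c) = 21.4 × 0.9823 = 21.02 mg/L, and at the critical point k_r D_c = k_d L, so D_c = (0.295/1.75) × 21.02 = 3.544 mg/L.
Minimum DO = C_s − D_c = 11.3 − 3.544 = 7.756 mg/L.

t_c ≈ 0.0606 d; D_c ≈ 3.54 mg/L; min DO ≈ 7.76 mg/L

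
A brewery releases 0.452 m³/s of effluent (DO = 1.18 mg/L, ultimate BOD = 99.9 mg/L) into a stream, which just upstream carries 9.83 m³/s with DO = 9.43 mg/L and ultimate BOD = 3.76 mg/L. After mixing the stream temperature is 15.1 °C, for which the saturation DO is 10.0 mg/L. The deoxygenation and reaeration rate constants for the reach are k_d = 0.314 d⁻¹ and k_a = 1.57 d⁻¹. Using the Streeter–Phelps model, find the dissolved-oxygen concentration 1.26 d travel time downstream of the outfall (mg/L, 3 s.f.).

DO ≈ 8.80 mg/L

Mixed DO = (9.83×9.43 + 0.452×1.18)/(9.83+0.452) = 93.23/10.28 = 9.067 mg/L.
Mixed L₀ = (9.83×3.76 + 0.452×99.9)/(10.28) = 82.12/10.28 = 7.986 mg/L.
Initial deficit D₀ = C_s − DO₀ = 10.0 − 9.067 = 0.9327 mg/L.
D(1.26) = [0.314×7.986/(1.57−0.314)](e^(−0.314×1.26) − e^(−1.57×1.26)) + 0.9327 e^(−1.57×1.26)
= 1.997 × (0.6732 − 0.1383) + 0.9327 × 0.1383 = 1.197 mg/L.
DO = 10.0 − 1.197 = 8.803 mg/L.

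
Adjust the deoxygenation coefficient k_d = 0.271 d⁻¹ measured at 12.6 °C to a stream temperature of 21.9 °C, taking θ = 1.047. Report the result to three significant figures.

k_d ≈ 0.415 d⁻¹

k_d(T₂) = k_d(T₁) · θ^(T₂−T₁) = 0.271 × 1.047^(21.9−12.6)
= 0.271 × 1.047^9.30 = 0.271 × 1.533 = 0.4154 d⁻¹.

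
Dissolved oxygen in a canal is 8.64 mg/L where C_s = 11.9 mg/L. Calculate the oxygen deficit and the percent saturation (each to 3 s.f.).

D ≈ 3.26 mg/L; 72.6 % saturation

D = C_s − C = 11.9 − 8.64 = 3.26 mg/L.
% saturation = 8.64/11.9 × 100 = 72.6 %.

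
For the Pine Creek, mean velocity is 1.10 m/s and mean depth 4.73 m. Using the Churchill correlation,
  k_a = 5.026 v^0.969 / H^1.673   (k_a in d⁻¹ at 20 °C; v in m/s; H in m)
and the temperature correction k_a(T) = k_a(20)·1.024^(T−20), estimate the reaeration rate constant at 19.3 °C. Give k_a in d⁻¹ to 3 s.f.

k_a ≈ 0.403 d⁻¹

k_a(20) = 5.026 × 1.10^0.969 / 4.73^1.673 = 5.026 × 1.097 / 13.46 = 0.4095 d⁻¹.
k_a(19.3) = 0.4095 × 1.024^(19.3−20) = 0.4095 × 0.9835 = 0.4028 d⁻¹.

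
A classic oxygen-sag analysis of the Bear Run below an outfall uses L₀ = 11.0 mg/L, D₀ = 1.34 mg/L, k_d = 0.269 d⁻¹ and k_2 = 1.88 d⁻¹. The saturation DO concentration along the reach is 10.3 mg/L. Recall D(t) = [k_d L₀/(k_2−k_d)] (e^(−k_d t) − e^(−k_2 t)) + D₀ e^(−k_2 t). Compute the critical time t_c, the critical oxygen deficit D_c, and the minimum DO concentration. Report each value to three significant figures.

t_c ≈ 0.395 d; D_c ≈ 1.42 mg/L; min DO ≈ 8.88 mg/L

t_c = [1/(k_2−k_d)] ln[(k_2/k_d)(1 − D₀(k_2−k_d)/(k_d L₀))]
= [1/(1.88−0.269)] ln[(1.88/0.269)(1 − 1.34×1.611/(0.269×11.0))]
= (1/1.611) ln[6.989 × 0.2704] = 0.6207 × ln(1.890) = 0.6207 × 0.6366 = 0.3952 d.
L(t_c) = L₀ e^(−k_d t_c) = 11.0 × 0.8992 = 9.891 mg/L, and at the critical point k_2 D_c = k_d L, so D_c = (0.269/1.88) × 9.891 = 1.415 mg/L.
Minimum DO = C_s − D_c = 10.3 − 1.415 = 8.885 mg/L.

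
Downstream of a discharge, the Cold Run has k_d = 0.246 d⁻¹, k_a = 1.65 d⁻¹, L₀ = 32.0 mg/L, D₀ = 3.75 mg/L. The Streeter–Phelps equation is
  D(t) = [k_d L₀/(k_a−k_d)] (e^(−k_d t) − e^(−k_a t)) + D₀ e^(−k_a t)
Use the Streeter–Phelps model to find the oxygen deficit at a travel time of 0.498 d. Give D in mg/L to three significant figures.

k_d L₀/(k_a−k_d) = 0.246×32.0/(1.65−0.246) = 7.872/1.404 = 5.607 mg/L.
e^(−k_d t) = e^(−0.246×0.4980) = 0.8847; e^(−k_a t) = e^(−1.65×0.4980) = 0.4397.
D = 5.607 × (0.8847 − 0.4397) + 3.75 × 0.4397 = 2.495 + 1.649 = 4.144 mg/L.

D ≈ 4.14 mg/L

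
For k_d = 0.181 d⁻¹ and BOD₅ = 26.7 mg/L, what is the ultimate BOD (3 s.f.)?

BOD₅ = L₀(1 − e^(−5k_d)) ⇒ L₀ = BOD₅ / (1 − e^(−5×0.181))
= 26.7 / (1 − 0.4045) = 26.7 / 0.5955 = 44.84 mg/L.

L₀ ≈ 44.8 mg/L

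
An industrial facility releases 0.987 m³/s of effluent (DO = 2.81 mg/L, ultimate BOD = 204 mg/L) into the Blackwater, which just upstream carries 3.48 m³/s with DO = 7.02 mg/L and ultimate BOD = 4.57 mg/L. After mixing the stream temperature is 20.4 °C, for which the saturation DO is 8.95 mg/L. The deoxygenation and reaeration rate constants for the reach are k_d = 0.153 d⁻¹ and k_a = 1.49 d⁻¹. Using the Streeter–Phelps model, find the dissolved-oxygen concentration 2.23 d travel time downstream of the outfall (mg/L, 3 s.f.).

DO ≈ 5.09 mg/L

Mixed DO = (3.48×7.02 + 0.987×2.81)/(3.48+0.987) = 27.20/4.467 = 6.090 mg/L.
Mixed L₀ = (3.48×4.57 + 0.987×204)/(4.467) = 217.3/4.467 = 48.63 mg/L.
Initial deficit D₀ = C_s − DO₀ = 8.95 − 6.090 = 2.860 mg/L.
D(2.23) = [0.153×48.63/(1.49−0.153)](e^(−0.153×2.23) − e^(−1.49×2.23)) + 2.860 e^(−1.49×2.23)
= 5.566 × (0.7109 − 0.03606) + 2.860 × 0.03606 = 3.859 mg/L.
DO = 8.95 − 3.859 = 5.091 mg/L.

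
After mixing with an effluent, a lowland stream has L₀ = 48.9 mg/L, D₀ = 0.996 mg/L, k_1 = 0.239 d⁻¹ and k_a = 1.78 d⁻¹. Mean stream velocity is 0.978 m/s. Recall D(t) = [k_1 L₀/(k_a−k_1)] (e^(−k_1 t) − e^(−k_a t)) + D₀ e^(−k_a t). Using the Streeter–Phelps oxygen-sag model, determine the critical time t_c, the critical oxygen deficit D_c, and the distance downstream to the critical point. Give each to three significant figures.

t_c ≈ 1.21 d; D_c ≈ 4.92 mg/L; x_c ≈ 102 km

With k_a/k_1 = 7.448 and 1 − D₀(k_a−k_1)/(k_1 L₀) = 0.8687,
t_c = ln(7.448 × 0.8687) / (1.78 − 0.239) = ln(6.470) / 1.541 = 1.867/1.541 = 1.212 d.
D_c = (k_1/k_a) L₀ e^(−k_1 t_c) = (0.239/1.78) × 48.9 × e^(−0.239×1.212) = 0.1343 × 48.9 × 0.7486 = 4.915 mg/L.
x_c = v t_c = 0.978 m/s × 1.212 d × 86400 s/d = 102400 m ≈ 102 km.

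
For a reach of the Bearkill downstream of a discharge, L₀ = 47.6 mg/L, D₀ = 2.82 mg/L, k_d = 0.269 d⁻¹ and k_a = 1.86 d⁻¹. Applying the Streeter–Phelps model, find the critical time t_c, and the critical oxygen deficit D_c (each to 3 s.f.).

At the critical point dD/dt = 0, so k_d L₀ e^(−k_d t) = k_a D. Substituting D(t) from the Streeter–Phelps equation and solving for t gives
t_c = ln[(k_a/k_d)(1 − D₀(k_a−k_d)/(k_d L₀))] / (k_a−k_d).
Here k_a−k_d = 1.591 d⁻¹ and 1 − D₀(k_a−k_d)/(k_d L₀) = 1 − 2.82×1.591/(0.269×47.6) = 0.6496, so
t_c = ln(6.914 × 0.6496) / 1.591 = 1.502 / 1.591 = 0.9442 d.
D_c = (k_d/k_a) L₀ e^(−k_d t_c) = (0.269/1.86) × 47.6 × e^(−0.269×0.9442) = 0.1446 × 47.6 × 0.7757 = 5.340 mg/L.

t_c ≈ 0.944 d; D_c ≈ 5.34 mg/L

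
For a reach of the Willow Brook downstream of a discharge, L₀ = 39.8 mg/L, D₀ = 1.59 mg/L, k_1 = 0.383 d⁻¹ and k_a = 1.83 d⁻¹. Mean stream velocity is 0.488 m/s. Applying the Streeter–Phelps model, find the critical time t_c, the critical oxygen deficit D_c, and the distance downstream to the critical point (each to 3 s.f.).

t_c ≈ 0.968 d; D_c ≈ 5.75 mg/L; x_c ≈ 40.8 km

At the critical point dD/dt = 0, so k_1 L₀ e^(−k_1 t) = k_a D. Substituting D(t) from the Streeter–Phelps equation and solving for t gives
t_c = ln[(k_a/k_1)(1 − D₀(k_a−k_1)/(k_1 L₀))] / (k_a−k_1).
Here k_a−k_1 = 1.447 d⁻¹ and 1 − D₀(k_a−k_1)/(k_1 L₀) = 1 − 1.59×1.447/(0.383×39.8) = 0.8491, so
t_c = ln(4.778 × 0.8491) / 1.447 = 1.400 / 1.447 = 0.9678 d.
L(t_c) = L₀ e^(−k_1 t_c) = 39.8 × 0.6903 = 27.47 mg/L, and at the critical point k_a D_c = k_1 L, so D_c = (0.383/1.83) × 27.47 = 5.750 mg/L.
x_c = v t_c = 0.488 m/s × 0.9678 d × 86400 s/d = 40810 m ≈ 40.8 km.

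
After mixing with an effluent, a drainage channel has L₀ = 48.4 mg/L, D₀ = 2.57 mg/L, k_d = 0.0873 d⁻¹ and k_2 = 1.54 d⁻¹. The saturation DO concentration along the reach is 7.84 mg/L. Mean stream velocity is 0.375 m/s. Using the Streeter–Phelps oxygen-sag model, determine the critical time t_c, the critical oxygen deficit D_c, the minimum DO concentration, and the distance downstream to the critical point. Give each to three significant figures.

At the critical point dD/dt = 0, so k_d L₀ e^(−k_d t) = k_2 D. Substituting D(t) from the Streeter–Phelps equation and solving for t gives
t_c = ln[(k_2/k_d)(1 − D₀(k_2−k_d)/(k_d L₀))] / (k_2−k_d).
Here k_2−k_d = 1.453 d⁻¹ and 1 − D₀(k_2−k_d)/(k_d L₀) = 1 − 2.57×1.453/(0.0873×48.4) = 0.1164, so
t_c = ln(17.64 × 0.1164) / 1.453 = 0.7196 / 1.453 = 0.4953 d.
L(t_c) = L₀ e^(−k_d t_c) = 48.4 × 0.9577 = 46.35 mg/L, and at the critical point k_2 D_c = k_d L, so D_c = (0.0873/1.54) × 46.35 = 2.628 mg/L.
Minimum DO = C_s − D_c = 7.84 − 2.628 = 5.212 mg/L.
x_c = v t_c = 0.375 m/s × 0.4953 d × 86400 s/d = 16050 m ≈ 16.0 km.

t_c ≈ 0.495 d; D_c ≈ 2.63 mg/L; min DO ≈ 5.21 mg/L; x_c ≈ 16.0 km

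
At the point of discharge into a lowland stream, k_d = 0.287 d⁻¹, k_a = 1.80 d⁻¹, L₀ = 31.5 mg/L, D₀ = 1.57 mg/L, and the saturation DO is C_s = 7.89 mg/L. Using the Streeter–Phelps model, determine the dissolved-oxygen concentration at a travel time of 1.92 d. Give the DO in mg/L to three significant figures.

DO ≈ 4.59 mg/L

k_d L₀/(k_a−k_d) = 0.287×31.5/(1.80−0.287) = 9.040/1.513 = 5.975 mg/L.
e^(−k_d t) = e^(−0.287×1.920) = 0.5764; e^(−k_a t) = e^(−1.80×1.920) = 0.03156.
D = 5.975 × (0.5764 − 0.03156) + 1.57 × 0.03156 = 3.255 + 0.04954 = 3.305 mg/L.
DO = C_s − D = 7.89 − 3.305 = 4.585 mg/L.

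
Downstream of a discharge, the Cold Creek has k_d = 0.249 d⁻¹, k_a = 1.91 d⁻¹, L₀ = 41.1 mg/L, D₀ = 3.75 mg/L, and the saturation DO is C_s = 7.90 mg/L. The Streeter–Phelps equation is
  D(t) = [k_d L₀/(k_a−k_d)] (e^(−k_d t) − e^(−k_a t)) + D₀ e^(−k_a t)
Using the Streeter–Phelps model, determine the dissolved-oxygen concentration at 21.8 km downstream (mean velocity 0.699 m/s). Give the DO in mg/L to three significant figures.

Travel time t = x/v = 21.8 km / (0.699 m/s) = 21800 m / 0.699 m/s = 31190 s = 0.3610 d.
k_d L₀/(k_a−k_d) = 0.249×41.1/(1.91−0.249) = 10.23/1.661 = 6.161 mg/L.
e^(−k_d t) = e^(−0.249×0.3610) = 0.9140; e^(−k_a t) = e^(−1.91×0.3610) = 0.5019.
D = 6.161 × (0.9140 − 0.5019) + 3.75 × 0.5019 = 2.540 + 1.882 = 4.422 mg/L.
DO = C_s − D = 7.90 − 4.422 = 3.478 mg/L.

DO ≈ 3.48 mg/L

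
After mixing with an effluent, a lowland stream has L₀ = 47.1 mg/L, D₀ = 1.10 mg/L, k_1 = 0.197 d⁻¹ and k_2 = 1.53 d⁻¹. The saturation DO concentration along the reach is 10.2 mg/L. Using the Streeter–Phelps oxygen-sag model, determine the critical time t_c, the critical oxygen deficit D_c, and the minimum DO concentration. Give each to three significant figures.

t_c ≈ 1.41 d; D_c ≈ 4.59 mg/L; min DO ≈ 5.61 mg/L

t_c = [1/(k_2−k_1)] ln[(k_2/k_1)(1 − D₀(k_2−k_1)/(k_1 L₀))]
= [1/(1.53−0.197)] ln[(1.53/0.197)(1 − 1.10×1.333/(0.197×47.1))]
= (1/1.333) ln[7.766 × 0.8420] = 0.7502 × ln(6.539) = 0.7502 × 1.878 = 1.409 d.
D_c = (k_1/k_2) L₀ e^(−k_1 t_c) = (0.197/1.53) × 47.1 × e^(−0.197×1.409) = 0.1288 × 47.1 × 0.7577 = 4.595 mg/L.
Minimum DO = C_s − D_c = 10.2 − 4.595 = 5.605 mg/L.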